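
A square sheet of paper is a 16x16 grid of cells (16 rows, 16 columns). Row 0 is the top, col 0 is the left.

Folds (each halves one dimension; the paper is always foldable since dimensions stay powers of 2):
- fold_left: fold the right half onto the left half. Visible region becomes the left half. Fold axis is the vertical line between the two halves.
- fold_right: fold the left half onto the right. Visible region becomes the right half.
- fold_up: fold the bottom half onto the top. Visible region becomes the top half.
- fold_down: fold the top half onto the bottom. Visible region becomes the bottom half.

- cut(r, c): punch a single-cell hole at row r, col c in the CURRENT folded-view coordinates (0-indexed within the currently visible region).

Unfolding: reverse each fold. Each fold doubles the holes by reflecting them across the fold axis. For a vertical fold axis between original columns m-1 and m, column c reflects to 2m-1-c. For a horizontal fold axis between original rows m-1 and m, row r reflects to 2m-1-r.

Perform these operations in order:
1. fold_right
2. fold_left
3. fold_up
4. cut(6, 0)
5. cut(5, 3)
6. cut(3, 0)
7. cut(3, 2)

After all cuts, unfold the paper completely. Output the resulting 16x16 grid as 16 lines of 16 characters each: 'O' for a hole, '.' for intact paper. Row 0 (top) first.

Answer: ................
................
................
O.O..O.OO.O..O.O
................
...OO......OO...
O......OO......O
................
................
O......OO......O
...OO......OO...
................
O.O..O.OO.O..O.O
................
................
................

Derivation:
Op 1 fold_right: fold axis v@8; visible region now rows[0,16) x cols[8,16) = 16x8
Op 2 fold_left: fold axis v@12; visible region now rows[0,16) x cols[8,12) = 16x4
Op 3 fold_up: fold axis h@8; visible region now rows[0,8) x cols[8,12) = 8x4
Op 4 cut(6, 0): punch at orig (6,8); cuts so far [(6, 8)]; region rows[0,8) x cols[8,12) = 8x4
Op 5 cut(5, 3): punch at orig (5,11); cuts so far [(5, 11), (6, 8)]; region rows[0,8) x cols[8,12) = 8x4
Op 6 cut(3, 0): punch at orig (3,8); cuts so far [(3, 8), (5, 11), (6, 8)]; region rows[0,8) x cols[8,12) = 8x4
Op 7 cut(3, 2): punch at orig (3,10); cuts so far [(3, 8), (3, 10), (5, 11), (6, 8)]; region rows[0,8) x cols[8,12) = 8x4
Unfold 1 (reflect across h@8): 8 holes -> [(3, 8), (3, 10), (5, 11), (6, 8), (9, 8), (10, 11), (12, 8), (12, 10)]
Unfold 2 (reflect across v@12): 16 holes -> [(3, 8), (3, 10), (3, 13), (3, 15), (5, 11), (5, 12), (6, 8), (6, 15), (9, 8), (9, 15), (10, 11), (10, 12), (12, 8), (12, 10), (12, 13), (12, 15)]
Unfold 3 (reflect across v@8): 32 holes -> [(3, 0), (3, 2), (3, 5), (3, 7), (3, 8), (3, 10), (3, 13), (3, 15), (5, 3), (5, 4), (5, 11), (5, 12), (6, 0), (6, 7), (6, 8), (6, 15), (9, 0), (9, 7), (9, 8), (9, 15), (10, 3), (10, 4), (10, 11), (10, 12), (12, 0), (12, 2), (12, 5), (12, 7), (12, 8), (12, 10), (12, 13), (12, 15)]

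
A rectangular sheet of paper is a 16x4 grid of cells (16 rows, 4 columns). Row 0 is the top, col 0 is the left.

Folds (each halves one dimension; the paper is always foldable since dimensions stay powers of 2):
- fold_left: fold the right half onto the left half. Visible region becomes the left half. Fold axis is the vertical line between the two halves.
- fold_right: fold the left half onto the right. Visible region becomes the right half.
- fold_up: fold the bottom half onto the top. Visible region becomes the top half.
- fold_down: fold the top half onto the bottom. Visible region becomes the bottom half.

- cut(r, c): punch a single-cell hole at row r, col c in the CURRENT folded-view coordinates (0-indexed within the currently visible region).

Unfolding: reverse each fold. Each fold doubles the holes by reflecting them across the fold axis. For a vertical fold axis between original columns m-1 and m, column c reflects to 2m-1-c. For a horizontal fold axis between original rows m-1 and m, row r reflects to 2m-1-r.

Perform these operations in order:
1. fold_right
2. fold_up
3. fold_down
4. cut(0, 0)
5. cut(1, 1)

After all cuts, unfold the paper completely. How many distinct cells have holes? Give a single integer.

Op 1 fold_right: fold axis v@2; visible region now rows[0,16) x cols[2,4) = 16x2
Op 2 fold_up: fold axis h@8; visible region now rows[0,8) x cols[2,4) = 8x2
Op 3 fold_down: fold axis h@4; visible region now rows[4,8) x cols[2,4) = 4x2
Op 4 cut(0, 0): punch at orig (4,2); cuts so far [(4, 2)]; region rows[4,8) x cols[2,4) = 4x2
Op 5 cut(1, 1): punch at orig (5,3); cuts so far [(4, 2), (5, 3)]; region rows[4,8) x cols[2,4) = 4x2
Unfold 1 (reflect across h@4): 4 holes -> [(2, 3), (3, 2), (4, 2), (5, 3)]
Unfold 2 (reflect across h@8): 8 holes -> [(2, 3), (3, 2), (4, 2), (5, 3), (10, 3), (11, 2), (12, 2), (13, 3)]
Unfold 3 (reflect across v@2): 16 holes -> [(2, 0), (2, 3), (3, 1), (3, 2), (4, 1), (4, 2), (5, 0), (5, 3), (10, 0), (10, 3), (11, 1), (11, 2), (12, 1), (12, 2), (13, 0), (13, 3)]

Answer: 16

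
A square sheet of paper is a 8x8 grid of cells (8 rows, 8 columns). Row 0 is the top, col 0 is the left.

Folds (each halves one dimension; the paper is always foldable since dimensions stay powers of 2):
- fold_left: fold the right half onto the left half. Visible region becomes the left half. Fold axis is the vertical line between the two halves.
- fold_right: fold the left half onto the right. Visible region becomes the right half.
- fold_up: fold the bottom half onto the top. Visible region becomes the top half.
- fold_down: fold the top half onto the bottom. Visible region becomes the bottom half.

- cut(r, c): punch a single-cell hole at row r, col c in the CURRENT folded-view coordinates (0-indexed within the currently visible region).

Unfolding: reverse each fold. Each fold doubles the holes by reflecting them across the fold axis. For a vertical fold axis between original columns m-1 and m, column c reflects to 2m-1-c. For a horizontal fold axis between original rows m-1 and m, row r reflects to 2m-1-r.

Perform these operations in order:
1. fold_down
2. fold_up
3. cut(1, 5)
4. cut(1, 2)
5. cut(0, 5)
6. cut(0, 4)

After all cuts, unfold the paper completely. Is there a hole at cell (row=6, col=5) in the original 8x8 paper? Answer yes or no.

Op 1 fold_down: fold axis h@4; visible region now rows[4,8) x cols[0,8) = 4x8
Op 2 fold_up: fold axis h@6; visible region now rows[4,6) x cols[0,8) = 2x8
Op 3 cut(1, 5): punch at orig (5,5); cuts so far [(5, 5)]; region rows[4,6) x cols[0,8) = 2x8
Op 4 cut(1, 2): punch at orig (5,2); cuts so far [(5, 2), (5, 5)]; region rows[4,6) x cols[0,8) = 2x8
Op 5 cut(0, 5): punch at orig (4,5); cuts so far [(4, 5), (5, 2), (5, 5)]; region rows[4,6) x cols[0,8) = 2x8
Op 6 cut(0, 4): punch at orig (4,4); cuts so far [(4, 4), (4, 5), (5, 2), (5, 5)]; region rows[4,6) x cols[0,8) = 2x8
Unfold 1 (reflect across h@6): 8 holes -> [(4, 4), (4, 5), (5, 2), (5, 5), (6, 2), (6, 5), (7, 4), (7, 5)]
Unfold 2 (reflect across h@4): 16 holes -> [(0, 4), (0, 5), (1, 2), (1, 5), (2, 2), (2, 5), (3, 4), (3, 5), (4, 4), (4, 5), (5, 2), (5, 5), (6, 2), (6, 5), (7, 4), (7, 5)]
Holes: [(0, 4), (0, 5), (1, 2), (1, 5), (2, 2), (2, 5), (3, 4), (3, 5), (4, 4), (4, 5), (5, 2), (5, 5), (6, 2), (6, 5), (7, 4), (7, 5)]

Answer: yes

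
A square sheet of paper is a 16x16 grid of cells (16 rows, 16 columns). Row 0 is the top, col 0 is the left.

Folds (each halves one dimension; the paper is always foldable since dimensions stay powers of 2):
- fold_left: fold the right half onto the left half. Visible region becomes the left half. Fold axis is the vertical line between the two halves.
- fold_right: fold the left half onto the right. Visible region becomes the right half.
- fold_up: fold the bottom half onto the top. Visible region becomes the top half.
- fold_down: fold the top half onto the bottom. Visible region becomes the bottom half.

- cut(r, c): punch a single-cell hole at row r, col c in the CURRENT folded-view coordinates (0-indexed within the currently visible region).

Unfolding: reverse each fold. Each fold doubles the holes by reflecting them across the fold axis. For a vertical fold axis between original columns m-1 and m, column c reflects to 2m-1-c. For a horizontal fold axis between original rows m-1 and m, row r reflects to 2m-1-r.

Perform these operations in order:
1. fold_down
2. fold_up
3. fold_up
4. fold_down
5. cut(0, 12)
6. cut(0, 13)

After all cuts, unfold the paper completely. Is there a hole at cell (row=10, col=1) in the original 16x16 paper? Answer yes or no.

Op 1 fold_down: fold axis h@8; visible region now rows[8,16) x cols[0,16) = 8x16
Op 2 fold_up: fold axis h@12; visible region now rows[8,12) x cols[0,16) = 4x16
Op 3 fold_up: fold axis h@10; visible region now rows[8,10) x cols[0,16) = 2x16
Op 4 fold_down: fold axis h@9; visible region now rows[9,10) x cols[0,16) = 1x16
Op 5 cut(0, 12): punch at orig (9,12); cuts so far [(9, 12)]; region rows[9,10) x cols[0,16) = 1x16
Op 6 cut(0, 13): punch at orig (9,13); cuts so far [(9, 12), (9, 13)]; region rows[9,10) x cols[0,16) = 1x16
Unfold 1 (reflect across h@9): 4 holes -> [(8, 12), (8, 13), (9, 12), (9, 13)]
Unfold 2 (reflect across h@10): 8 holes -> [(8, 12), (8, 13), (9, 12), (9, 13), (10, 12), (10, 13), (11, 12), (11, 13)]
Unfold 3 (reflect across h@12): 16 holes -> [(8, 12), (8, 13), (9, 12), (9, 13), (10, 12), (10, 13), (11, 12), (11, 13), (12, 12), (12, 13), (13, 12), (13, 13), (14, 12), (14, 13), (15, 12), (15, 13)]
Unfold 4 (reflect across h@8): 32 holes -> [(0, 12), (0, 13), (1, 12), (1, 13), (2, 12), (2, 13), (3, 12), (3, 13), (4, 12), (4, 13), (5, 12), (5, 13), (6, 12), (6, 13), (7, 12), (7, 13), (8, 12), (8, 13), (9, 12), (9, 13), (10, 12), (10, 13), (11, 12), (11, 13), (12, 12), (12, 13), (13, 12), (13, 13), (14, 12), (14, 13), (15, 12), (15, 13)]
Holes: [(0, 12), (0, 13), (1, 12), (1, 13), (2, 12), (2, 13), (3, 12), (3, 13), (4, 12), (4, 13), (5, 12), (5, 13), (6, 12), (6, 13), (7, 12), (7, 13), (8, 12), (8, 13), (9, 12), (9, 13), (10, 12), (10, 13), (11, 12), (11, 13), (12, 12), (12, 13), (13, 12), (13, 13), (14, 12), (14, 13), (15, 12), (15, 13)]

Answer: no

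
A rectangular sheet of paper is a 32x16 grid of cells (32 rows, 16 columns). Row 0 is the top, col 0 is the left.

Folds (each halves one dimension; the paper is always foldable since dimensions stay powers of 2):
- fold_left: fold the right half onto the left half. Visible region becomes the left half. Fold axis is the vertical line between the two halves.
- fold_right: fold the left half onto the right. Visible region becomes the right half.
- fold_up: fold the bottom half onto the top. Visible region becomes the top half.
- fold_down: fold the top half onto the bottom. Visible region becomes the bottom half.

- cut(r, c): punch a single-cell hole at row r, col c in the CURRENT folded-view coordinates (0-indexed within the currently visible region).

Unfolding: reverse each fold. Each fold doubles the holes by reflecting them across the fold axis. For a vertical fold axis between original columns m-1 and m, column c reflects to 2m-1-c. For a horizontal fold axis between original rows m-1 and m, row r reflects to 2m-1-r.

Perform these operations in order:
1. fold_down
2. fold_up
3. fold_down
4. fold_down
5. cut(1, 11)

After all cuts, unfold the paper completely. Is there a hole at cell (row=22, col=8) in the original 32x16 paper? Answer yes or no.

Answer: no

Derivation:
Op 1 fold_down: fold axis h@16; visible region now rows[16,32) x cols[0,16) = 16x16
Op 2 fold_up: fold axis h@24; visible region now rows[16,24) x cols[0,16) = 8x16
Op 3 fold_down: fold axis h@20; visible region now rows[20,24) x cols[0,16) = 4x16
Op 4 fold_down: fold axis h@22; visible region now rows[22,24) x cols[0,16) = 2x16
Op 5 cut(1, 11): punch at orig (23,11); cuts so far [(23, 11)]; region rows[22,24) x cols[0,16) = 2x16
Unfold 1 (reflect across h@22): 2 holes -> [(20, 11), (23, 11)]
Unfold 2 (reflect across h@20): 4 holes -> [(16, 11), (19, 11), (20, 11), (23, 11)]
Unfold 3 (reflect across h@24): 8 holes -> [(16, 11), (19, 11), (20, 11), (23, 11), (24, 11), (27, 11), (28, 11), (31, 11)]
Unfold 4 (reflect across h@16): 16 holes -> [(0, 11), (3, 11), (4, 11), (7, 11), (8, 11), (11, 11), (12, 11), (15, 11), (16, 11), (19, 11), (20, 11), (23, 11), (24, 11), (27, 11), (28, 11), (31, 11)]
Holes: [(0, 11), (3, 11), (4, 11), (7, 11), (8, 11), (11, 11), (12, 11), (15, 11), (16, 11), (19, 11), (20, 11), (23, 11), (24, 11), (27, 11), (28, 11), (31, 11)]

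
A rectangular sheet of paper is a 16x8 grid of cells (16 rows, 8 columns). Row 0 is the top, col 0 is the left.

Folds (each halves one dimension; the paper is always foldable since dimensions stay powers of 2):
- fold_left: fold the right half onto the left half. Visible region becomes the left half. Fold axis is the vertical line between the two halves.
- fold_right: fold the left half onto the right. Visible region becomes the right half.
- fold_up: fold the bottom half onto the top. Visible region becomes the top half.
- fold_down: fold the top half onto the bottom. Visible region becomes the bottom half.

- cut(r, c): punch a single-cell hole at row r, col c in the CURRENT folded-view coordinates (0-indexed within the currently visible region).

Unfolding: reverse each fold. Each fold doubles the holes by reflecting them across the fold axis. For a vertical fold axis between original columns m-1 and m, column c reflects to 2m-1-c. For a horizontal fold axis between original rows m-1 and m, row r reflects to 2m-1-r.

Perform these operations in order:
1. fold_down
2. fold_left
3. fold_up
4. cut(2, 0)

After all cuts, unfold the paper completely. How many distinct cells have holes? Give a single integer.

Op 1 fold_down: fold axis h@8; visible region now rows[8,16) x cols[0,8) = 8x8
Op 2 fold_left: fold axis v@4; visible region now rows[8,16) x cols[0,4) = 8x4
Op 3 fold_up: fold axis h@12; visible region now rows[8,12) x cols[0,4) = 4x4
Op 4 cut(2, 0): punch at orig (10,0); cuts so far [(10, 0)]; region rows[8,12) x cols[0,4) = 4x4
Unfold 1 (reflect across h@12): 2 holes -> [(10, 0), (13, 0)]
Unfold 2 (reflect across v@4): 4 holes -> [(10, 0), (10, 7), (13, 0), (13, 7)]
Unfold 3 (reflect across h@8): 8 holes -> [(2, 0), (2, 7), (5, 0), (5, 7), (10, 0), (10, 7), (13, 0), (13, 7)]

Answer: 8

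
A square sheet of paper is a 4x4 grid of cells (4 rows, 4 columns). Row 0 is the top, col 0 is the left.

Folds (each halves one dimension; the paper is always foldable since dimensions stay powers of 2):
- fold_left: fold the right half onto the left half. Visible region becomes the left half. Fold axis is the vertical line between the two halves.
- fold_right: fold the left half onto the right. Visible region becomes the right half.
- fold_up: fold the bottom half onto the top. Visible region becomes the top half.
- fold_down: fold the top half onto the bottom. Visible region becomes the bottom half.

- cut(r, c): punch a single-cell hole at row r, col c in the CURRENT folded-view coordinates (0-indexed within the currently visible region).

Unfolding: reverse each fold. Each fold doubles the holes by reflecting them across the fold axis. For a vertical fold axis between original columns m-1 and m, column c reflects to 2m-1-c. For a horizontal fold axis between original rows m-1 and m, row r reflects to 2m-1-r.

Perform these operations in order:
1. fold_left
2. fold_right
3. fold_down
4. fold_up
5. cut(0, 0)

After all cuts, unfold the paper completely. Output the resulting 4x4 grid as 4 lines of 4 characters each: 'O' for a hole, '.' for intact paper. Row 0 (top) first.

Op 1 fold_left: fold axis v@2; visible region now rows[0,4) x cols[0,2) = 4x2
Op 2 fold_right: fold axis v@1; visible region now rows[0,4) x cols[1,2) = 4x1
Op 3 fold_down: fold axis h@2; visible region now rows[2,4) x cols[1,2) = 2x1
Op 4 fold_up: fold axis h@3; visible region now rows[2,3) x cols[1,2) = 1x1
Op 5 cut(0, 0): punch at orig (2,1); cuts so far [(2, 1)]; region rows[2,3) x cols[1,2) = 1x1
Unfold 1 (reflect across h@3): 2 holes -> [(2, 1), (3, 1)]
Unfold 2 (reflect across h@2): 4 holes -> [(0, 1), (1, 1), (2, 1), (3, 1)]
Unfold 3 (reflect across v@1): 8 holes -> [(0, 0), (0, 1), (1, 0), (1, 1), (2, 0), (2, 1), (3, 0), (3, 1)]
Unfold 4 (reflect across v@2): 16 holes -> [(0, 0), (0, 1), (0, 2), (0, 3), (1, 0), (1, 1), (1, 2), (1, 3), (2, 0), (2, 1), (2, 2), (2, 3), (3, 0), (3, 1), (3, 2), (3, 3)]

Answer: OOOO
OOOO
OOOO
OOOO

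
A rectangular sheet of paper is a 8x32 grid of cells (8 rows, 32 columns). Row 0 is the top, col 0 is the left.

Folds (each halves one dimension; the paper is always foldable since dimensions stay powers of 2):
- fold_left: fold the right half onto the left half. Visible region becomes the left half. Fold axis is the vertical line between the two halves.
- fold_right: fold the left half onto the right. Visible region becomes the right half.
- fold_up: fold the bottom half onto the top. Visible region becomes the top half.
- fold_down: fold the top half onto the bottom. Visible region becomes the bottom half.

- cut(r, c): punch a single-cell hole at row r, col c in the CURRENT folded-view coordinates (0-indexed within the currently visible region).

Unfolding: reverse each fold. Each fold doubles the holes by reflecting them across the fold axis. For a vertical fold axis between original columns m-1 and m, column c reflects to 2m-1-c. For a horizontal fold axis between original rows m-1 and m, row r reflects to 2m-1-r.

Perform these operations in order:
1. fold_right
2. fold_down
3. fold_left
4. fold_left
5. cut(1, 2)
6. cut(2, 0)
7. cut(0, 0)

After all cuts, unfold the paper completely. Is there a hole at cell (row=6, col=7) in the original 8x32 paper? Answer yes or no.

Op 1 fold_right: fold axis v@16; visible region now rows[0,8) x cols[16,32) = 8x16
Op 2 fold_down: fold axis h@4; visible region now rows[4,8) x cols[16,32) = 4x16
Op 3 fold_left: fold axis v@24; visible region now rows[4,8) x cols[16,24) = 4x8
Op 4 fold_left: fold axis v@20; visible region now rows[4,8) x cols[16,20) = 4x4
Op 5 cut(1, 2): punch at orig (5,18); cuts so far [(5, 18)]; region rows[4,8) x cols[16,20) = 4x4
Op 6 cut(2, 0): punch at orig (6,16); cuts so far [(5, 18), (6, 16)]; region rows[4,8) x cols[16,20) = 4x4
Op 7 cut(0, 0): punch at orig (4,16); cuts so far [(4, 16), (5, 18), (6, 16)]; region rows[4,8) x cols[16,20) = 4x4
Unfold 1 (reflect across v@20): 6 holes -> [(4, 16), (4, 23), (5, 18), (5, 21), (6, 16), (6, 23)]
Unfold 2 (reflect across v@24): 12 holes -> [(4, 16), (4, 23), (4, 24), (4, 31), (5, 18), (5, 21), (5, 26), (5, 29), (6, 16), (6, 23), (6, 24), (6, 31)]
Unfold 3 (reflect across h@4): 24 holes -> [(1, 16), (1, 23), (1, 24), (1, 31), (2, 18), (2, 21), (2, 26), (2, 29), (3, 16), (3, 23), (3, 24), (3, 31), (4, 16), (4, 23), (4, 24), (4, 31), (5, 18), (5, 21), (5, 26), (5, 29), (6, 16), (6, 23), (6, 24), (6, 31)]
Unfold 4 (reflect across v@16): 48 holes -> [(1, 0), (1, 7), (1, 8), (1, 15), (1, 16), (1, 23), (1, 24), (1, 31), (2, 2), (2, 5), (2, 10), (2, 13), (2, 18), (2, 21), (2, 26), (2, 29), (3, 0), (3, 7), (3, 8), (3, 15), (3, 16), (3, 23), (3, 24), (3, 31), (4, 0), (4, 7), (4, 8), (4, 15), (4, 16), (4, 23), (4, 24), (4, 31), (5, 2), (5, 5), (5, 10), (5, 13), (5, 18), (5, 21), (5, 26), (5, 29), (6, 0), (6, 7), (6, 8), (6, 15), (6, 16), (6, 23), (6, 24), (6, 31)]
Holes: [(1, 0), (1, 7), (1, 8), (1, 15), (1, 16), (1, 23), (1, 24), (1, 31), (2, 2), (2, 5), (2, 10), (2, 13), (2, 18), (2, 21), (2, 26), (2, 29), (3, 0), (3, 7), (3, 8), (3, 15), (3, 16), (3, 23), (3, 24), (3, 31), (4, 0), (4, 7), (4, 8), (4, 15), (4, 16), (4, 23), (4, 24), (4, 31), (5, 2), (5, 5), (5, 10), (5, 13), (5, 18), (5, 21), (5, 26), (5, 29), (6, 0), (6, 7), (6, 8), (6, 15), (6, 16), (6, 23), (6, 24), (6, 31)]

Answer: yes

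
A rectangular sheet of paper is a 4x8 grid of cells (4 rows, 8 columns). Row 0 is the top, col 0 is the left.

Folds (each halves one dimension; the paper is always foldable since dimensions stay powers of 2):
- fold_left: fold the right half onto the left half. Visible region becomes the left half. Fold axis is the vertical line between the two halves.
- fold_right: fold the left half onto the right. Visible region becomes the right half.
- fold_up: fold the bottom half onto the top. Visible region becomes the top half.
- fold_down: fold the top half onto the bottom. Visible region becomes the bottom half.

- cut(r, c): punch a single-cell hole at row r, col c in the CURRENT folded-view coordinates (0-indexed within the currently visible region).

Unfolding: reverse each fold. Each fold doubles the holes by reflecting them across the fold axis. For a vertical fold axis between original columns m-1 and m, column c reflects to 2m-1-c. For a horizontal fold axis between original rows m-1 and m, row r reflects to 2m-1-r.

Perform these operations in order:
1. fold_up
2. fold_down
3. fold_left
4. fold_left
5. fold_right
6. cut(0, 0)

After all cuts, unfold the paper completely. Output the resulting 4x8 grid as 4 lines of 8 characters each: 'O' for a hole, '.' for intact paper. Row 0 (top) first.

Answer: OOOOOOOO
OOOOOOOO
OOOOOOOO
OOOOOOOO

Derivation:
Op 1 fold_up: fold axis h@2; visible region now rows[0,2) x cols[0,8) = 2x8
Op 2 fold_down: fold axis h@1; visible region now rows[1,2) x cols[0,8) = 1x8
Op 3 fold_left: fold axis v@4; visible region now rows[1,2) x cols[0,4) = 1x4
Op 4 fold_left: fold axis v@2; visible region now rows[1,2) x cols[0,2) = 1x2
Op 5 fold_right: fold axis v@1; visible region now rows[1,2) x cols[1,2) = 1x1
Op 6 cut(0, 0): punch at orig (1,1); cuts so far [(1, 1)]; region rows[1,2) x cols[1,2) = 1x1
Unfold 1 (reflect across v@1): 2 holes -> [(1, 0), (1, 1)]
Unfold 2 (reflect across v@2): 4 holes -> [(1, 0), (1, 1), (1, 2), (1, 3)]
Unfold 3 (reflect across v@4): 8 holes -> [(1, 0), (1, 1), (1, 2), (1, 3), (1, 4), (1, 5), (1, 6), (1, 7)]
Unfold 4 (reflect across h@1): 16 holes -> [(0, 0), (0, 1), (0, 2), (0, 3), (0, 4), (0, 5), (0, 6), (0, 7), (1, 0), (1, 1), (1, 2), (1, 3), (1, 4), (1, 5), (1, 6), (1, 7)]
Unfold 5 (reflect across h@2): 32 holes -> [(0, 0), (0, 1), (0, 2), (0, 3), (0, 4), (0, 5), (0, 6), (0, 7), (1, 0), (1, 1), (1, 2), (1, 3), (1, 4), (1, 5), (1, 6), (1, 7), (2, 0), (2, 1), (2, 2), (2, 3), (2, 4), (2, 5), (2, 6), (2, 7), (3, 0), (3, 1), (3, 2), (3, 3), (3, 4), (3, 5), (3, 6), (3, 7)]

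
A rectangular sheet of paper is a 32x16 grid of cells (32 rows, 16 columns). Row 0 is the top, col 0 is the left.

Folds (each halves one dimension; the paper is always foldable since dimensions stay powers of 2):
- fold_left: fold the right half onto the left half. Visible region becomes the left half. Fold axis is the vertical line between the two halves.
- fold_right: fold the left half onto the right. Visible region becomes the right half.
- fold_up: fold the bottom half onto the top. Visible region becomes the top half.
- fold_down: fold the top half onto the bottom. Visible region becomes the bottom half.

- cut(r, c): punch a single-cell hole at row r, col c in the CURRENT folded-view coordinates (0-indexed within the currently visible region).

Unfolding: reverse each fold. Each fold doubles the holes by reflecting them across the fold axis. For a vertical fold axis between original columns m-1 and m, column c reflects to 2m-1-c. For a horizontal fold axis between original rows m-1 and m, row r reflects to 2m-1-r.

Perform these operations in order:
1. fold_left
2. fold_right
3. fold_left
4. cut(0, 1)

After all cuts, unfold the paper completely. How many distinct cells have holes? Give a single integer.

Answer: 8

Derivation:
Op 1 fold_left: fold axis v@8; visible region now rows[0,32) x cols[0,8) = 32x8
Op 2 fold_right: fold axis v@4; visible region now rows[0,32) x cols[4,8) = 32x4
Op 3 fold_left: fold axis v@6; visible region now rows[0,32) x cols[4,6) = 32x2
Op 4 cut(0, 1): punch at orig (0,5); cuts so far [(0, 5)]; region rows[0,32) x cols[4,6) = 32x2
Unfold 1 (reflect across v@6): 2 holes -> [(0, 5), (0, 6)]
Unfold 2 (reflect across v@4): 4 holes -> [(0, 1), (0, 2), (0, 5), (0, 6)]
Unfold 3 (reflect across v@8): 8 holes -> [(0, 1), (0, 2), (0, 5), (0, 6), (0, 9), (0, 10), (0, 13), (0, 14)]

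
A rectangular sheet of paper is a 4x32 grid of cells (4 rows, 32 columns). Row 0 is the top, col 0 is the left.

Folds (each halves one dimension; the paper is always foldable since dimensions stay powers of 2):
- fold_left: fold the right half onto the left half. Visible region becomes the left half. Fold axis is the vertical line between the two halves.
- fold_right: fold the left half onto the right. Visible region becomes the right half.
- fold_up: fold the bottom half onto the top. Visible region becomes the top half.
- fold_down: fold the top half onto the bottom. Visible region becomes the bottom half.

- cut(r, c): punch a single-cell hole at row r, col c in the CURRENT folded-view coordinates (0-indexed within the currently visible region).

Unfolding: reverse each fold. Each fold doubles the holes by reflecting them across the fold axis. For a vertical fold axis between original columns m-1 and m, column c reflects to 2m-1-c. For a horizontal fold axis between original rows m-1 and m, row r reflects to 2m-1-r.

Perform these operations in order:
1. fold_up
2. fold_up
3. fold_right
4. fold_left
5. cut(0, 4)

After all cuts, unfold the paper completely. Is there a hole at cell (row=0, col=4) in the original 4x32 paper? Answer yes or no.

Op 1 fold_up: fold axis h@2; visible region now rows[0,2) x cols[0,32) = 2x32
Op 2 fold_up: fold axis h@1; visible region now rows[0,1) x cols[0,32) = 1x32
Op 3 fold_right: fold axis v@16; visible region now rows[0,1) x cols[16,32) = 1x16
Op 4 fold_left: fold axis v@24; visible region now rows[0,1) x cols[16,24) = 1x8
Op 5 cut(0, 4): punch at orig (0,20); cuts so far [(0, 20)]; region rows[0,1) x cols[16,24) = 1x8
Unfold 1 (reflect across v@24): 2 holes -> [(0, 20), (0, 27)]
Unfold 2 (reflect across v@16): 4 holes -> [(0, 4), (0, 11), (0, 20), (0, 27)]
Unfold 3 (reflect across h@1): 8 holes -> [(0, 4), (0, 11), (0, 20), (0, 27), (1, 4), (1, 11), (1, 20), (1, 27)]
Unfold 4 (reflect across h@2): 16 holes -> [(0, 4), (0, 11), (0, 20), (0, 27), (1, 4), (1, 11), (1, 20), (1, 27), (2, 4), (2, 11), (2, 20), (2, 27), (3, 4), (3, 11), (3, 20), (3, 27)]
Holes: [(0, 4), (0, 11), (0, 20), (0, 27), (1, 4), (1, 11), (1, 20), (1, 27), (2, 4), (2, 11), (2, 20), (2, 27), (3, 4), (3, 11), (3, 20), (3, 27)]

Answer: yes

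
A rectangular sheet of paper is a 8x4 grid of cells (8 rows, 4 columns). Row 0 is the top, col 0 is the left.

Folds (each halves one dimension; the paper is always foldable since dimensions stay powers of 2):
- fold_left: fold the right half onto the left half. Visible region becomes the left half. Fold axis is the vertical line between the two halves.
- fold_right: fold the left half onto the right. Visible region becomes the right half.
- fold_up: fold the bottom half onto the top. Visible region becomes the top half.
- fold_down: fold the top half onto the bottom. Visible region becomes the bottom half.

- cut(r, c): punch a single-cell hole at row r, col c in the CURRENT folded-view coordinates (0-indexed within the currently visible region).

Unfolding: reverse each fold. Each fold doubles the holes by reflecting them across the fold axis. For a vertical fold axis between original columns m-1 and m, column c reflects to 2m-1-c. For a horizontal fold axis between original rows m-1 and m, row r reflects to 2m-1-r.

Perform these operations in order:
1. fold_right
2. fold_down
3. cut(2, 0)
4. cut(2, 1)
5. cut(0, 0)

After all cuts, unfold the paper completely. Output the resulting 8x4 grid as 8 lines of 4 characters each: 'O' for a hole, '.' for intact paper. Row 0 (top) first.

Answer: ....
OOOO
....
.OO.
.OO.
....
OOOO
....

Derivation:
Op 1 fold_right: fold axis v@2; visible region now rows[0,8) x cols[2,4) = 8x2
Op 2 fold_down: fold axis h@4; visible region now rows[4,8) x cols[2,4) = 4x2
Op 3 cut(2, 0): punch at orig (6,2); cuts so far [(6, 2)]; region rows[4,8) x cols[2,4) = 4x2
Op 4 cut(2, 1): punch at orig (6,3); cuts so far [(6, 2), (6, 3)]; region rows[4,8) x cols[2,4) = 4x2
Op 5 cut(0, 0): punch at orig (4,2); cuts so far [(4, 2), (6, 2), (6, 3)]; region rows[4,8) x cols[2,4) = 4x2
Unfold 1 (reflect across h@4): 6 holes -> [(1, 2), (1, 3), (3, 2), (4, 2), (6, 2), (6, 3)]
Unfold 2 (reflect across v@2): 12 holes -> [(1, 0), (1, 1), (1, 2), (1, 3), (3, 1), (3, 2), (4, 1), (4, 2), (6, 0), (6, 1), (6, 2), (6, 3)]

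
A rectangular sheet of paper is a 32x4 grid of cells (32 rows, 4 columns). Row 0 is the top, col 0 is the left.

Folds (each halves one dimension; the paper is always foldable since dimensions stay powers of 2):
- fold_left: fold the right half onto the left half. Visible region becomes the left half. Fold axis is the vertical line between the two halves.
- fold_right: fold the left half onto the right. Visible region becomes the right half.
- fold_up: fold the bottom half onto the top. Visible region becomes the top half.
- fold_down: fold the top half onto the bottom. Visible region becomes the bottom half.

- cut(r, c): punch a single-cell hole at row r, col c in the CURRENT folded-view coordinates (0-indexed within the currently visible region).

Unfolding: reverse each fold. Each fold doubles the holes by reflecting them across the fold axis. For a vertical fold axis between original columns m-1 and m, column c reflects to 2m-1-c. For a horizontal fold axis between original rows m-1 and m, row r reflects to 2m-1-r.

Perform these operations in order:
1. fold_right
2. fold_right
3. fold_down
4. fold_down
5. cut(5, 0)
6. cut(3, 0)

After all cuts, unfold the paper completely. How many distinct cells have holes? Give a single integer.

Answer: 32

Derivation:
Op 1 fold_right: fold axis v@2; visible region now rows[0,32) x cols[2,4) = 32x2
Op 2 fold_right: fold axis v@3; visible region now rows[0,32) x cols[3,4) = 32x1
Op 3 fold_down: fold axis h@16; visible region now rows[16,32) x cols[3,4) = 16x1
Op 4 fold_down: fold axis h@24; visible region now rows[24,32) x cols[3,4) = 8x1
Op 5 cut(5, 0): punch at orig (29,3); cuts so far [(29, 3)]; region rows[24,32) x cols[3,4) = 8x1
Op 6 cut(3, 0): punch at orig (27,3); cuts so far [(27, 3), (29, 3)]; region rows[24,32) x cols[3,4) = 8x1
Unfold 1 (reflect across h@24): 4 holes -> [(18, 3), (20, 3), (27, 3), (29, 3)]
Unfold 2 (reflect across h@16): 8 holes -> [(2, 3), (4, 3), (11, 3), (13, 3), (18, 3), (20, 3), (27, 3), (29, 3)]
Unfold 3 (reflect across v@3): 16 holes -> [(2, 2), (2, 3), (4, 2), (4, 3), (11, 2), (11, 3), (13, 2), (13, 3), (18, 2), (18, 3), (20, 2), (20, 3), (27, 2), (27, 3), (29, 2), (29, 3)]
Unfold 4 (reflect across v@2): 32 holes -> [(2, 0), (2, 1), (2, 2), (2, 3), (4, 0), (4, 1), (4, 2), (4, 3), (11, 0), (11, 1), (11, 2), (11, 3), (13, 0), (13, 1), (13, 2), (13, 3), (18, 0), (18, 1), (18, 2), (18, 3), (20, 0), (20, 1), (20, 2), (20, 3), (27, 0), (27, 1), (27, 2), (27, 3), (29, 0), (29, 1), (29, 2), (29, 3)]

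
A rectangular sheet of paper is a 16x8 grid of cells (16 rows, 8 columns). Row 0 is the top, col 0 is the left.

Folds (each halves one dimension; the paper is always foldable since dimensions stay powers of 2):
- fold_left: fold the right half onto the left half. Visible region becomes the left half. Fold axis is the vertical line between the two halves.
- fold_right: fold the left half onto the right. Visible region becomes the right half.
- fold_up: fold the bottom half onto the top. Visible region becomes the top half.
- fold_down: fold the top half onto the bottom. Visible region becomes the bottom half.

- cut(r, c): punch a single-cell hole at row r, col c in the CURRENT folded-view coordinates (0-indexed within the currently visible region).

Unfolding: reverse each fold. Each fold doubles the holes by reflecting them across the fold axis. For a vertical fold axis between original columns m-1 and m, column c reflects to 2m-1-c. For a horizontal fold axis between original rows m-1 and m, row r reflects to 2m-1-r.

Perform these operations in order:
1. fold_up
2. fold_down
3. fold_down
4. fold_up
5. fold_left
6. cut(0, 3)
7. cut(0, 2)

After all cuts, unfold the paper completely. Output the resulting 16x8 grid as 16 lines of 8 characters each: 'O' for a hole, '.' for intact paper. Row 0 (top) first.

Answer: ..OOOO..
..OOOO..
..OOOO..
..OOOO..
..OOOO..
..OOOO..
..OOOO..
..OOOO..
..OOOO..
..OOOO..
..OOOO..
..OOOO..
..OOOO..
..OOOO..
..OOOO..
..OOOO..

Derivation:
Op 1 fold_up: fold axis h@8; visible region now rows[0,8) x cols[0,8) = 8x8
Op 2 fold_down: fold axis h@4; visible region now rows[4,8) x cols[0,8) = 4x8
Op 3 fold_down: fold axis h@6; visible region now rows[6,8) x cols[0,8) = 2x8
Op 4 fold_up: fold axis h@7; visible region now rows[6,7) x cols[0,8) = 1x8
Op 5 fold_left: fold axis v@4; visible region now rows[6,7) x cols[0,4) = 1x4
Op 6 cut(0, 3): punch at orig (6,3); cuts so far [(6, 3)]; region rows[6,7) x cols[0,4) = 1x4
Op 7 cut(0, 2): punch at orig (6,2); cuts so far [(6, 2), (6, 3)]; region rows[6,7) x cols[0,4) = 1x4
Unfold 1 (reflect across v@4): 4 holes -> [(6, 2), (6, 3), (6, 4), (6, 5)]
Unfold 2 (reflect across h@7): 8 holes -> [(6, 2), (6, 3), (6, 4), (6, 5), (7, 2), (7, 3), (7, 4), (7, 5)]
Unfold 3 (reflect across h@6): 16 holes -> [(4, 2), (4, 3), (4, 4), (4, 5), (5, 2), (5, 3), (5, 4), (5, 5), (6, 2), (6, 3), (6, 4), (6, 5), (7, 2), (7, 3), (7, 4), (7, 5)]
Unfold 4 (reflect across h@4): 32 holes -> [(0, 2), (0, 3), (0, 4), (0, 5), (1, 2), (1, 3), (1, 4), (1, 5), (2, 2), (2, 3), (2, 4), (2, 5), (3, 2), (3, 3), (3, 4), (3, 5), (4, 2), (4, 3), (4, 4), (4, 5), (5, 2), (5, 3), (5, 4), (5, 5), (6, 2), (6, 3), (6, 4), (6, 5), (7, 2), (7, 3), (7, 4), (7, 5)]
Unfold 5 (reflect across h@8): 64 holes -> [(0, 2), (0, 3), (0, 4), (0, 5), (1, 2), (1, 3), (1, 4), (1, 5), (2, 2), (2, 3), (2, 4), (2, 5), (3, 2), (3, 3), (3, 4), (3, 5), (4, 2), (4, 3), (4, 4), (4, 5), (5, 2), (5, 3), (5, 4), (5, 5), (6, 2), (6, 3), (6, 4), (6, 5), (7, 2), (7, 3), (7, 4), (7, 5), (8, 2), (8, 3), (8, 4), (8, 5), (9, 2), (9, 3), (9, 4), (9, 5), (10, 2), (10, 3), (10, 4), (10, 5), (11, 2), (11, 3), (11, 4), (11, 5), (12, 2), (12, 3), (12, 4), (12, 5), (13, 2), (13, 3), (13, 4), (13, 5), (14, 2), (14, 3), (14, 4), (14, 5), (15, 2), (15, 3), (15, 4), (15, 5)]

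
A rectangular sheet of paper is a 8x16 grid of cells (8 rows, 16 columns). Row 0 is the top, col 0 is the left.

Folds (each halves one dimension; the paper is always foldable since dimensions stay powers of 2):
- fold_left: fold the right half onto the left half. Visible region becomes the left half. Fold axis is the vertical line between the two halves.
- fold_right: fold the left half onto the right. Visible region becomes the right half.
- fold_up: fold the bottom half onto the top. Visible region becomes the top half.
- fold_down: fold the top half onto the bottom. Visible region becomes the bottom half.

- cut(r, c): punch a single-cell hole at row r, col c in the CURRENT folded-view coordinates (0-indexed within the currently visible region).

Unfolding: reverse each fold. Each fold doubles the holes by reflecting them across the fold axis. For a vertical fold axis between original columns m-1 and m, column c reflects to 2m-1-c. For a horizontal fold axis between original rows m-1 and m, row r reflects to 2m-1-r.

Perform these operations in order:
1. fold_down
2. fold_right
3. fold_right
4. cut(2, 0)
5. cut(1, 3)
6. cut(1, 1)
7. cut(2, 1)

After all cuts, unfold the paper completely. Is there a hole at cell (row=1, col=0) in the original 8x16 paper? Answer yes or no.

Answer: no

Derivation:
Op 1 fold_down: fold axis h@4; visible region now rows[4,8) x cols[0,16) = 4x16
Op 2 fold_right: fold axis v@8; visible region now rows[4,8) x cols[8,16) = 4x8
Op 3 fold_right: fold axis v@12; visible region now rows[4,8) x cols[12,16) = 4x4
Op 4 cut(2, 0): punch at orig (6,12); cuts so far [(6, 12)]; region rows[4,8) x cols[12,16) = 4x4
Op 5 cut(1, 3): punch at orig (5,15); cuts so far [(5, 15), (6, 12)]; region rows[4,8) x cols[12,16) = 4x4
Op 6 cut(1, 1): punch at orig (5,13); cuts so far [(5, 13), (5, 15), (6, 12)]; region rows[4,8) x cols[12,16) = 4x4
Op 7 cut(2, 1): punch at orig (6,13); cuts so far [(5, 13), (5, 15), (6, 12), (6, 13)]; region rows[4,8) x cols[12,16) = 4x4
Unfold 1 (reflect across v@12): 8 holes -> [(5, 8), (5, 10), (5, 13), (5, 15), (6, 10), (6, 11), (6, 12), (6, 13)]
Unfold 2 (reflect across v@8): 16 holes -> [(5, 0), (5, 2), (5, 5), (5, 7), (5, 8), (5, 10), (5, 13), (5, 15), (6, 2), (6, 3), (6, 4), (6, 5), (6, 10), (6, 11), (6, 12), (6, 13)]
Unfold 3 (reflect across h@4): 32 holes -> [(1, 2), (1, 3), (1, 4), (1, 5), (1, 10), (1, 11), (1, 12), (1, 13), (2, 0), (2, 2), (2, 5), (2, 7), (2, 8), (2, 10), (2, 13), (2, 15), (5, 0), (5, 2), (5, 5), (5, 7), (5, 8), (5, 10), (5, 13), (5, 15), (6, 2), (6, 3), (6, 4), (6, 5), (6, 10), (6, 11), (6, 12), (6, 13)]
Holes: [(1, 2), (1, 3), (1, 4), (1, 5), (1, 10), (1, 11), (1, 12), (1, 13), (2, 0), (2, 2), (2, 5), (2, 7), (2, 8), (2, 10), (2, 13), (2, 15), (5, 0), (5, 2), (5, 5), (5, 7), (5, 8), (5, 10), (5, 13), (5, 15), (6, 2), (6, 3), (6, 4), (6, 5), (6, 10), (6, 11), (6, 12), (6, 13)]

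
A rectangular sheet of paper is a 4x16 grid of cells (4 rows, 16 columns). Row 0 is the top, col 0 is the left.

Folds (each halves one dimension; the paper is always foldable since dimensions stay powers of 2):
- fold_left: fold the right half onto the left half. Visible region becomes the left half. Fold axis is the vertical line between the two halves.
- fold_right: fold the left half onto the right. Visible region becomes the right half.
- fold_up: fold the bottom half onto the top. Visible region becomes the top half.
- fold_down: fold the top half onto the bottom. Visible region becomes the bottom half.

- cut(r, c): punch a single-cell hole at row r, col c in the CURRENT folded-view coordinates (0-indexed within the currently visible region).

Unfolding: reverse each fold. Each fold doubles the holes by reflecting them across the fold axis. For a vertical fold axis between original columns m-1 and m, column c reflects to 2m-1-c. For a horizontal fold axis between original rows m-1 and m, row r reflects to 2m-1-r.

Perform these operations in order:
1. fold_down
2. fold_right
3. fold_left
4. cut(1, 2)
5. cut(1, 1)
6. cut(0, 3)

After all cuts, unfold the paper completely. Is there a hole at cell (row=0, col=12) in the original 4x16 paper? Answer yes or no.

Op 1 fold_down: fold axis h@2; visible region now rows[2,4) x cols[0,16) = 2x16
Op 2 fold_right: fold axis v@8; visible region now rows[2,4) x cols[8,16) = 2x8
Op 3 fold_left: fold axis v@12; visible region now rows[2,4) x cols[8,12) = 2x4
Op 4 cut(1, 2): punch at orig (3,10); cuts so far [(3, 10)]; region rows[2,4) x cols[8,12) = 2x4
Op 5 cut(1, 1): punch at orig (3,9); cuts so far [(3, 9), (3, 10)]; region rows[2,4) x cols[8,12) = 2x4
Op 6 cut(0, 3): punch at orig (2,11); cuts so far [(2, 11), (3, 9), (3, 10)]; region rows[2,4) x cols[8,12) = 2x4
Unfold 1 (reflect across v@12): 6 holes -> [(2, 11), (2, 12), (3, 9), (3, 10), (3, 13), (3, 14)]
Unfold 2 (reflect across v@8): 12 holes -> [(2, 3), (2, 4), (2, 11), (2, 12), (3, 1), (3, 2), (3, 5), (3, 6), (3, 9), (3, 10), (3, 13), (3, 14)]
Unfold 3 (reflect across h@2): 24 holes -> [(0, 1), (0, 2), (0, 5), (0, 6), (0, 9), (0, 10), (0, 13), (0, 14), (1, 3), (1, 4), (1, 11), (1, 12), (2, 3), (2, 4), (2, 11), (2, 12), (3, 1), (3, 2), (3, 5), (3, 6), (3, 9), (3, 10), (3, 13), (3, 14)]
Holes: [(0, 1), (0, 2), (0, 5), (0, 6), (0, 9), (0, 10), (0, 13), (0, 14), (1, 3), (1, 4), (1, 11), (1, 12), (2, 3), (2, 4), (2, 11), (2, 12), (3, 1), (3, 2), (3, 5), (3, 6), (3, 9), (3, 10), (3, 13), (3, 14)]

Answer: no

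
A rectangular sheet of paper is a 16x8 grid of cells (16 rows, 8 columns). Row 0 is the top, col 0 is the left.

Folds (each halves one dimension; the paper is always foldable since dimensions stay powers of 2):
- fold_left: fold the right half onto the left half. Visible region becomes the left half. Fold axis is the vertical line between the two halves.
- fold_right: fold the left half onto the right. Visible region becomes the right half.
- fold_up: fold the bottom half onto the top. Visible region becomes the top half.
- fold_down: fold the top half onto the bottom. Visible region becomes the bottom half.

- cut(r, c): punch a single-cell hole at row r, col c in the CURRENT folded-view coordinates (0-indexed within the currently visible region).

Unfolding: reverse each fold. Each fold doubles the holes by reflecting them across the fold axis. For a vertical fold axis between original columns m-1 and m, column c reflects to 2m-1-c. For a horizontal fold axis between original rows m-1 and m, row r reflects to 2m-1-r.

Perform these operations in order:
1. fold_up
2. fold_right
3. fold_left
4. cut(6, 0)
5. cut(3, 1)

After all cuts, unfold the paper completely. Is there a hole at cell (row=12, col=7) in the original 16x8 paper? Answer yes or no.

Answer: no

Derivation:
Op 1 fold_up: fold axis h@8; visible region now rows[0,8) x cols[0,8) = 8x8
Op 2 fold_right: fold axis v@4; visible region now rows[0,8) x cols[4,8) = 8x4
Op 3 fold_left: fold axis v@6; visible region now rows[0,8) x cols[4,6) = 8x2
Op 4 cut(6, 0): punch at orig (6,4); cuts so far [(6, 4)]; region rows[0,8) x cols[4,6) = 8x2
Op 5 cut(3, 1): punch at orig (3,5); cuts so far [(3, 5), (6, 4)]; region rows[0,8) x cols[4,6) = 8x2
Unfold 1 (reflect across v@6): 4 holes -> [(3, 5), (3, 6), (6, 4), (6, 7)]
Unfold 2 (reflect across v@4): 8 holes -> [(3, 1), (3, 2), (3, 5), (3, 6), (6, 0), (6, 3), (6, 4), (6, 7)]
Unfold 3 (reflect across h@8): 16 holes -> [(3, 1), (3, 2), (3, 5), (3, 6), (6, 0), (6, 3), (6, 4), (6, 7), (9, 0), (9, 3), (9, 4), (9, 7), (12, 1), (12, 2), (12, 5), (12, 6)]
Holes: [(3, 1), (3, 2), (3, 5), (3, 6), (6, 0), (6, 3), (6, 4), (6, 7), (9, 0), (9, 3), (9, 4), (9, 7), (12, 1), (12, 2), (12, 5), (12, 6)]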